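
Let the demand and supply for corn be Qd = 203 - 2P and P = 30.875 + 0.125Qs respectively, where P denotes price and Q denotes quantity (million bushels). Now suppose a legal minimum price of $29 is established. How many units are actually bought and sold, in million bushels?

113

Rearranging supply gives Qs = 8P - 247. In a free market, 203 - 2P = 8P - 247 gives the equilibrium P* = 45, Q* = 113.
The floor of 29 is below the equilibrium price 45, so it is not binding; the market clears at P* = 45, Q* = 113.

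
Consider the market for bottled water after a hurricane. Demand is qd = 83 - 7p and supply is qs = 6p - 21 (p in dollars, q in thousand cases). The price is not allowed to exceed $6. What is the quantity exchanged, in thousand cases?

15

Equilibrium: 83 - 7p = 6p - 21, so 104 = 13p and p* = 8, q* = 27.
Because the ceiling (6) lies below the market-clearing price, it is binding.
At p = 6: qd = 83 - 7·6 = 41 and qs = 6·6 - 21 = 15.
The quantity actually transacted is the short side, supply: 15.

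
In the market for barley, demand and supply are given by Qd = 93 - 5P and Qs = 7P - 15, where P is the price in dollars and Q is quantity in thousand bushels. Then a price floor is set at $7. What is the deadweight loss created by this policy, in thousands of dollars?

0

Setting quantity demanded equal to quantity supplied, 93 - 5P = 7P - 15, gives P* = 9 and Q* = 48.
The floor of 7 is below the equilibrium price 9, so it is not binding; the market clears at P* = 9, Q* = 48.
Since the control does not bind, no trades are prevented and deadweight loss is zero.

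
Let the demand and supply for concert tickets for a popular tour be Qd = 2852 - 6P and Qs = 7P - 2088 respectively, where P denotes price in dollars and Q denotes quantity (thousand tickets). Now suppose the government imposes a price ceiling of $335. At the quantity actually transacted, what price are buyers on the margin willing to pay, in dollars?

432.5

Equilibrium: 2852 - 6P = 7P - 2088, so 4940 = 13P and P* = 380, Q* = 572.
The ceiling of 335 is below the equilibrium price 380, so it binds.
At P = 335: Qd = 2852 - 6·335 = 842 and Qs = 7·335 - 2088 = 257.
Only 257 units reach the market. On the demand curve, the marginal buyer's willingness to pay at Q = 257 is (2852 - 257)/6 = 432.5.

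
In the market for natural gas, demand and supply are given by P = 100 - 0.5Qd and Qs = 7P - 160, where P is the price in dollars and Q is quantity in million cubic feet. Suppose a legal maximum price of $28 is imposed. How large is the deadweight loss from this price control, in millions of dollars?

2268

Rearranging demand gives Qd = 200 - 2P. Equilibrium: 200 - 2P = 7P - 160, so 360 = 9P and P* = 40, Q* = 120.
Since 28 < 40, the ceiling is binding.
At P = 28: Qd = 200 - 2·28 = 144 and Qs = 7·28 - 160 = 36.
Quantity traded falls to 36. At Q = 36 the demand price is (200 - 36)/2 = 82 and the supply price is (160 + 36)/7 = 28.
Deadweight loss = ½ · (82 - 28) · (120 - 36) = ½ · 54 · 84 = 2268.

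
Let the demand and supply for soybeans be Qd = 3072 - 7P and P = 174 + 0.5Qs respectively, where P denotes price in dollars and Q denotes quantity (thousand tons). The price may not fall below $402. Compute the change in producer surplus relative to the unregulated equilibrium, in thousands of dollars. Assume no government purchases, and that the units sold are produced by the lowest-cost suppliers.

-253

Rearranging supply gives Qs = 2P - 348. Without the control the market clears where 3072 - 7P = 2P - 348, i.e. P* = 380 and Q* = 412.
The floor of 402 is above the equilibrium price 380, so it binds.
At P = 402: Qd = 3072 - 7·402 = 258 and Qs = 2·402 - 348 = 456.
Producer surplus without the control is ½ · (380 - 174) · 412 = 42436.
With the floor, 258 units are sold at 402. The supply price at Q = 258 is 303, so PS = ½ · [(402 - 174) + (402 - 303)] · 258 = 42183.
Change in producer surplus = 42183 - 42436 = -253.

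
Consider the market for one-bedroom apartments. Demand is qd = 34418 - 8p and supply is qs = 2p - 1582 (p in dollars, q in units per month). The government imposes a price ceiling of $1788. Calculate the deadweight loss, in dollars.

Without the control the market clears where 34418 - 8p = 2p - 1582, i.e. p* = 3600 and q* = 5618.
Because the ceiling (1788) lies below the market-clearing price, it is binding.
At p = 1788: qd = 34418 - 8·1788 = 20114 and qs = 2·1788 - 1582 = 1994.
Quantity traded falls to 1994. At q = 1994 the demand price is (34418 - 1994)/8 = 4053 and the supply price is (1582 + 1994)/2 = 1788.
Deadweight loss = ½ · (4053 - 1788) · (5618 - 1994) = ½ · 2265 · 3624 = 4104180.

4104180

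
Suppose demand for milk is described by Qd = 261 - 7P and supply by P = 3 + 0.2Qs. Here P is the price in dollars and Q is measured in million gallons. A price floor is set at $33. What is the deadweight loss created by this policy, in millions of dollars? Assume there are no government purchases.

840

Rearranging supply gives Qs = 5P - 15. In a free market, 261 - 7P = 5P - 15 gives the equilibrium P* = 23, Q* = 100.
Because the floor (33) lies above the market-clearing price, it is binding.
At P = 33: Qd = 261 - 7·33 = 30 and Qs = 5·33 - 15 = 150.
Quantity traded falls to 30. At Q = 30 the demand price is (261 - 30)/7 = 33 and the supply price is (15 + 30)/5 = 9.
Deadweight loss = ½ · (33 - 9) · (100 - 30) = ½ · 24 · 70 = 840.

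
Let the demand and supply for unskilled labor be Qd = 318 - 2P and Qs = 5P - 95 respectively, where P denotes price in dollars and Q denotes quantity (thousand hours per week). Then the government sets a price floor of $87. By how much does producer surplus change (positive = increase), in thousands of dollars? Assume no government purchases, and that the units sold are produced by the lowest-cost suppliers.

Setting quantity demanded equal to quantity supplied, 318 - 2P = 5P - 95, gives P* = 59 and Q* = 200.
Because the floor (87) lies above the market-clearing price, it is binding.
At P = 87: Qd = 318 - 2·87 = 144 and Qs = 5·87 - 95 = 340.
Producer surplus without the control is ½ · (59 - 19) · 200 = 4000.
With the floor, 144 units are sold at 87. The supply price at Q = 144 is 47.8, so PS = ½ · [(87 - 19) + (87 - 47.8)] · 144 = 7718.4.
Change in producer surplus = 7718.4 - 4000 = 3718.4.

3718.4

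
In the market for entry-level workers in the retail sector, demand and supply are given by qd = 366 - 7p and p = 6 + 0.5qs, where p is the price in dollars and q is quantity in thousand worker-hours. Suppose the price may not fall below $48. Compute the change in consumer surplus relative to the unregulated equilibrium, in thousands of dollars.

-306

Rearranging supply gives qs = 2p - 12. Setting quantity demanded equal to quantity supplied, 366 - 7p = 2p - 12, gives p* = 42 and q* = 72.
The floor of 48 is above the equilibrium price 42, so it binds.
At p = 48: qd = 366 - 7·48 = 30 and qs = 2·48 - 12 = 84.
Consumer surplus without the control is ½ · (366/7 - 42) · 72 = 2592/7.
With the floor, consumers buy 30 units at 48, so CS = ½ · (366/7 - 48) · 30 = 450/7.
Change in consumer surplus = 450/7 - 2592/7 = -306.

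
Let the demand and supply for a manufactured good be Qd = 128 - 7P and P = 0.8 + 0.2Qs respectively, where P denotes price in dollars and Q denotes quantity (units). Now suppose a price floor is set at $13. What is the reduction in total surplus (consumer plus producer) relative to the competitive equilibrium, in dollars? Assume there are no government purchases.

33.6

Rearranging supply gives Qs = 5P - 4. Setting quantity demanded equal to quantity supplied, 128 - 7P = 5P - 4, gives P* = 11 and Q* = 51.
The floor of 13 is above the equilibrium price 11, so it binds.
At P = 13: Qd = 128 - 7·13 = 37 and Qs = 5·13 - 4 = 61.
Quantity traded falls to 37. At Q = 37 the demand price is (128 - 37)/7 = 13 and the supply price is (4 + 37)/5 = 8.2.
Deadweight loss = ½ · (13 - 8.2) · (51 - 37) = ½ · 4.8 · 14 = 33.6.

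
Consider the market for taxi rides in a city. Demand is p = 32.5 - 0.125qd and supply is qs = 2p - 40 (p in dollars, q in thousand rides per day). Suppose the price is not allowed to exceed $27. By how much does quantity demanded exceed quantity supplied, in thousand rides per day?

30

Rearranging demand gives qd = 260 - 8p. Equilibrium: 260 - 8p = 2p - 40, so 300 = 10p and p* = 30, q* = 20.
Because the ceiling (27) lies below the market-clearing price, it is binding.
At p = 27: qd = 260 - 8·27 = 44 and qs = 2·27 - 40 = 14.
Shortage = qd - qs = 44 - 14 = 30.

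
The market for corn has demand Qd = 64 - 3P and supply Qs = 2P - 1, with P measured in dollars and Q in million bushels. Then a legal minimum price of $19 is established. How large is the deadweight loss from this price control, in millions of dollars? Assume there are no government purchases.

135

Without the control the market clears where 64 - 3P = 2P - 1, i.e. P* = 13 and Q* = 25.
Since 19 > 13, the floor is binding.
At P = 19: Qd = 64 - 3·19 = 7 and Qs = 2·19 - 1 = 37.
Quantity traded falls to 7. At Q = 7 the demand price is (64 - 7)/3 = 19 and the supply price is (1 + 7)/2 = 4.
Deadweight loss = ½ · (19 - 4) · (25 - 7) = ½ · 15 · 18 = 135.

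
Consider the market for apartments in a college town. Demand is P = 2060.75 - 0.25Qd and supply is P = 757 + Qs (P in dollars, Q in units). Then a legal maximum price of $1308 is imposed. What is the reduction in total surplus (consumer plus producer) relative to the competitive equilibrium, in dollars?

151290

Rearranging demand gives Qd = 8243 - 4P; rearranging supply gives Qs = P - 757. Without the control the market clears where 8243 - 4P = P - 757, i.e. P* = 1800 and Q* = 1043.
Since 1308 < 1800, the ceiling is binding.
At P = 1308: Qd = 8243 - 4·1308 = 3011 and Qs = 1308 - 757 = 551.
Quantity traded falls to 551. At Q = 551 the demand price is (8243 - 551)/4 = 1923 and the supply price is 757 + 551 = 1308.
Deadweight loss = ½ · (1923 - 1308) · (1043 - 551) = ½ · 615 · 492 = 151290.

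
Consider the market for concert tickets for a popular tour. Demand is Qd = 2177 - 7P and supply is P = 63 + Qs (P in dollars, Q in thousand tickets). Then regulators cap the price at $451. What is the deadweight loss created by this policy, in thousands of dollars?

Rearranging supply gives Qs = P - 63. Without the control the market clears where 2177 - 7P = P - 63, i.e. P* = 280 and Q* = 217.
Since 451 is above P* = 280, the ceiling does not bind and the free-market outcome prevails.
Since the control does not bind, no trades are prevented and deadweight loss is zero.

0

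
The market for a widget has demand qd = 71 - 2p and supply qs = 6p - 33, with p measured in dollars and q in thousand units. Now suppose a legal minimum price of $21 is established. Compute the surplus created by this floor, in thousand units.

64

Without the control the market clears where 71 - 2p = 6p - 33, i.e. p* = 13 and q* = 45.
Since 21 > 13, the floor is binding.
At p = 21: qd = 71 - 2·21 = 29 and qs = 6·21 - 33 = 93.
Surplus = qs - qd = 93 - 29 = 64.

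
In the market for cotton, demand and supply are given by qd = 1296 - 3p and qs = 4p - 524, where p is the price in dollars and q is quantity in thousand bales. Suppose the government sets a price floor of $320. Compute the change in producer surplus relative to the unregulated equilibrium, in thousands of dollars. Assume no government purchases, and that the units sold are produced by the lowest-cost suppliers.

16110

Without the control the market clears where 1296 - 3p = 4p - 524, i.e. p* = 260 and q* = 516.
The floor of 320 is above the equilibrium price 260, so it binds.
At p = 320: qd = 1296 - 3·320 = 336 and qs = 4·320 - 524 = 756.
Producer surplus without the control is ½ · (260 - 131) · 516 = 33282.
With the floor, 336 units are sold at 320. The supply price at q = 336 is 215, so PS = ½ · [(320 - 131) + (320 - 215)] · 336 = 49392.
Change in producer surplus = 49392 - 33282 = 16110.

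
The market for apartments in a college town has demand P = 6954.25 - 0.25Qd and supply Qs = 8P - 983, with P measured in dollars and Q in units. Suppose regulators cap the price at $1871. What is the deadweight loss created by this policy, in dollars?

Rearranging demand gives Qd = 27817 - 4P. Setting quantity demanded equal to quantity supplied, 27817 - 4P = 8P - 983, gives P* = 2400 and Q* = 18217.
Because the ceiling (1871) lies below the market-clearing price, it is binding.
At P = 1871: Qd = 27817 - 4·1871 = 20333 and Qs = 8·1871 - 983 = 13985.
Quantity traded falls to 13985. At Q = 13985 the demand price is (27817 - 13985)/4 = 3458 and the supply price is (983 + 13985)/8 = 1871.
Deadweight loss = ½ · (3458 - 1871) · (18217 - 13985) = ½ · 1587 · 4232 = 3358092.

3358092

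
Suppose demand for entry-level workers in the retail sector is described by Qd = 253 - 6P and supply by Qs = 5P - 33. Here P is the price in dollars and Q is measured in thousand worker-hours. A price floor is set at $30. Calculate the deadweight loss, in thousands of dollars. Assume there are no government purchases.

105.6

Equilibrium: 253 - 6P = 5P - 33, so 286 = 11P and P* = 26, Q* = 97.
Since 30 > 26, the floor is binding.
At P = 30: Qd = 253 - 6·30 = 73 and Qs = 5·30 - 33 = 117.
Quantity traded falls to 73. At Q = 73 the demand price is (253 - 73)/6 = 30 and the supply price is (33 + 73)/5 = 21.2.
Deadweight loss = ½ · (30 - 21.2) · (97 - 73) = ½ · 8.8 · 24 = 105.6.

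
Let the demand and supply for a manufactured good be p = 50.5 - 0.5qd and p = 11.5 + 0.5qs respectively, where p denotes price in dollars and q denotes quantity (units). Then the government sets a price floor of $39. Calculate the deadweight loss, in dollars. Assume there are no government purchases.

128

Rearranging demand gives qd = 101 - 2p; rearranging supply gives qs = 2p - 23. Setting quantity demanded equal to quantity supplied, 101 - 2p = 2p - 23, gives p* = 31 and q* = 39.
Because the floor (39) lies above the market-clearing price, it is binding.
At p = 39: qd = 101 - 2·39 = 23 and qs = 2·39 - 23 = 55.
Quantity traded falls to 23. At q = 23 the demand price is (101 - 23)/2 = 39 and the supply price is (23 + 23)/2 = 23.
Deadweight loss = ½ · (39 - 23) · (39 - 23) = ½ · 16 · 16 = 128.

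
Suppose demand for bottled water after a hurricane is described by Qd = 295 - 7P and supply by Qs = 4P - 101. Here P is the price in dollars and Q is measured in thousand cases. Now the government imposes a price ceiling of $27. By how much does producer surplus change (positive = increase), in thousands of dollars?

Equilibrium: 295 - 7P = 4P - 101, so 396 = 11P and P* = 36, Q* = 43.
The ceiling of 27 is below the equilibrium price 36, so it binds.
At P = 27: Qd = 295 - 7·27 = 106 and Qs = 4·27 - 101 = 7.
Producer surplus without the control is ½ · (36 - 25.25) · 43 = 231.125.
With the ceiling, producers sell 7 units at 27, so PS = ½ · (27 - 25.25) · 7 = 6.125.
Change in producer surplus = 6.125 - 231.125 = -225.

-225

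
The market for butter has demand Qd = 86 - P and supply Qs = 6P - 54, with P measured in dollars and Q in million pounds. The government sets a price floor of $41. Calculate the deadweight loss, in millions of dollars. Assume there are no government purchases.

Without the control the market clears where 86 - P = 6P - 54, i.e. P* = 20 and Q* = 66.
Since 41 > 20, the floor is binding.
At P = 41: Qd = 86 - 41 = 45 and Qs = 6·41 - 54 = 192.
Quantity traded falls to 45. At Q = 45 the demand price is 86 - 45 = 41 and the supply price is (54 + 45)/6 = 16.5.
Deadweight loss = ½ · (41 - 16.5) · (66 - 45) = ½ · 24.5 · 21 = 257.25.

257.25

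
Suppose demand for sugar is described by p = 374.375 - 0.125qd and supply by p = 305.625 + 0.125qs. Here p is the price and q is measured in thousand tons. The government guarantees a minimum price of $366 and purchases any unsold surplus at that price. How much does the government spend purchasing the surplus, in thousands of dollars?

152256

Rearranging demand gives qd = 2995 - 8p; rearranging supply gives qs = 8p - 2445. Without the control the market clears where 2995 - 8p = 8p - 2445, i.e. p* = 340 and q* = 275.
The floor of 366 is above the equilibrium price 340, so it binds.
At p = 366: qd = 2995 - 8·366 = 67 and qs = 8·366 - 2445 = 483.
Surplus = qs - qd = 416.
Government expenditure = surplus × support price = 416 × 366 = 152256.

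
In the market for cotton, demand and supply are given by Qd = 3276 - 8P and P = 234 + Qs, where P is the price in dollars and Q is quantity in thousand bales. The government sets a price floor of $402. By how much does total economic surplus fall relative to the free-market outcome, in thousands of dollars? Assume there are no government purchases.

Rearranging supply gives Qs = P - 234. Equilibrium: 3276 - 8P = P - 234, so 3510 = 9P and P* = 390, Q* = 156.
Because the floor (402) lies above the market-clearing price, it is binding.
At P = 402: Qd = 3276 - 8·402 = 60 and Qs = 402 - 234 = 168.
Quantity traded falls to 60. At Q = 60 the demand price is (3276 - 60)/8 = 402 and the supply price is 234 + 60 = 294.
Deadweight loss = ½ · (402 - 294) · (156 - 60) = ½ · 108 · 96 = 5184.

5184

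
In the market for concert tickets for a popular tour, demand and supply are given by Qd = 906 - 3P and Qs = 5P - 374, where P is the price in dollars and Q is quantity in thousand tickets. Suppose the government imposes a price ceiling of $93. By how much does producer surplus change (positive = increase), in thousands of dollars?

Setting quantity demanded equal to quantity supplied, 906 - 3P = 5P - 374, gives P* = 160 and Q* = 426.
Because the ceiling (93) lies below the market-clearing price, it is binding.
At P = 93: Qd = 906 - 3·93 = 627 and Qs = 5·93 - 374 = 91.
Producer surplus without the control is ½ · (160 - 74.8) · 426 = 18147.6.
With the ceiling, producers sell 91 units at 93, so PS = ½ · (93 - 74.8) · 91 = 828.1.
Change in producer surplus = 828.1 - 18147.6 = -17319.5.

-17319.5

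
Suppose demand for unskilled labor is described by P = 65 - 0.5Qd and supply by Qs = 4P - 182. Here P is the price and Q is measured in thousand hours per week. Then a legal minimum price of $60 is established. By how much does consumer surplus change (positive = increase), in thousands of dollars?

Rearranging demand gives Qd = 130 - 2P. In a free market, 130 - 2P = 4P - 182 gives the equilibrium P* = 52, Q* = 26.
Because the floor (60) lies above the market-clearing price, it is binding.
At P = 60: Qd = 130 - 2·60 = 10 and Qs = 4·60 - 182 = 58.
Consumer surplus without the control is ½ · (65 - 52) · 26 = 169.
With the floor, consumers buy 10 units at 60, so CS = ½ · (65 - 60) · 10 = 25.
Change in consumer surplus = 25 - 169 = -144.

-144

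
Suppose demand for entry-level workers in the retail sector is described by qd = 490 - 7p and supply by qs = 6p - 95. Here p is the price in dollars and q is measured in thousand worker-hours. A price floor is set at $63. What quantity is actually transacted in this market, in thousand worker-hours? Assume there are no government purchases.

49

In a free market, 490 - 7p = 6p - 95 gives the equilibrium p* = 45, q* = 175.
Because the floor (63) lies above the market-clearing price, it is binding.
At p = 63: qd = 490 - 7·63 = 49 and qs = 6·63 - 95 = 283.
The quantity actually transacted is the short side, demand: 49.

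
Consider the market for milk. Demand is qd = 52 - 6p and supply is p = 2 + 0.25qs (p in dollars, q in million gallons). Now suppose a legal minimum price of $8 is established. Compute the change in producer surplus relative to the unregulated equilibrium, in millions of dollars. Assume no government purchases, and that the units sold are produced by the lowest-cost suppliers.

Rearranging supply gives qs = 4p - 8. Equilibrium: 52 - 6p = 4p - 8, so 60 = 10p and p* = 6, q* = 16.
The floor of 8 is above the equilibrium price 6, so it binds.
At p = 8: qd = 52 - 6·8 = 4 and qs = 4·8 - 8 = 24.
Producer surplus without the control is ½ · (6 - 2) · 16 = 32.
With the floor, 4 units are sold at 8. The supply price at q = 4 is 3, so PS = ½ · [(8 - 2) + (8 - 3)] · 4 = 22.
Change in producer surplus = 22 - 32 = -10.

-10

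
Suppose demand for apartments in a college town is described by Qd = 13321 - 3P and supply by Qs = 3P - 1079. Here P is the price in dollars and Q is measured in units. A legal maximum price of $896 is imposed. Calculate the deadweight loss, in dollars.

6786048

In a free market, 13321 - 3P = 3P - 1079 gives the equilibrium P* = 2400, Q* = 6121.
Since 896 < 2400, the ceiling is binding.
At P = 896: Qd = 13321 - 3·896 = 10633 and Qs = 3·896 - 1079 = 1609.
Quantity traded falls to 1609. At Q = 1609 the demand price is (13321 - 1609)/3 = 3904 and the supply price is (1079 + 1609)/3 = 896.
Deadweight loss = ½ · (3904 - 896) · (6121 - 1609) = ½ · 3008 · 4512 = 6786048.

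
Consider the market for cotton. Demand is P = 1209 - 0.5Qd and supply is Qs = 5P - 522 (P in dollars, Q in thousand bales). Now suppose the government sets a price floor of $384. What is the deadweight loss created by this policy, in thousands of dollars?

Rearranging demand gives Qd = 2418 - 2P. Without the control the market clears where 2418 - 2P = 5P - 522, i.e. P* = 420 and Q* = 1578.
Since 384 is below P* = 420, the floor does not bind and the free-market outcome prevails.
Since the control does not bind, no trades are prevented and deadweight loss is zero.

0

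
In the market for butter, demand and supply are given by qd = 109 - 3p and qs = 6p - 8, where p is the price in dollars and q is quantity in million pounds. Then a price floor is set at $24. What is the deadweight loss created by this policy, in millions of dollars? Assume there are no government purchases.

272.25

Without the control the market clears where 109 - 3p = 6p - 8, i.e. p* = 13 and q* = 70.
The floor of 24 is above the equilibrium price 13, so it binds.
At p = 24: qd = 109 - 3·24 = 37 and qs = 6·24 - 8 = 136.
Quantity traded falls to 37. At q = 37 the demand price is (109 - 37)/3 = 24 and the supply price is (8 + 37)/6 = 7.5.
Deadweight loss = ½ · (24 - 7.5) · (70 - 37) = ½ · 16.5 · 33 = 272.25.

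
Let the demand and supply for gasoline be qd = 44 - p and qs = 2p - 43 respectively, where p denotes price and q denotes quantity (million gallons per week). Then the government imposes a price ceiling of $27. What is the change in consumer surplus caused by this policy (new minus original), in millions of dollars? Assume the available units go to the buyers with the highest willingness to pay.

14

Without the control the market clears where 44 - p = 2p - 43, i.e. p* = 29 and q* = 15.
The ceiling of 27 is below the equilibrium price 29, so it binds.
At p = 27: qd = 44 - 27 = 17 and qs = 2·27 - 43 = 11.
Consumer surplus without the control is ½ · (44 - 29) · 15 = 112.5.
With the ceiling, 11 units are sold at 27 (assume they go to the highest-value buyers). The demand price at q = 11 is 33, so CS = ½ · [(44 - 27) + (33 - 27)] · 11 = 126.5.
Change in consumer surplus = 126.5 - 112.5 = 14.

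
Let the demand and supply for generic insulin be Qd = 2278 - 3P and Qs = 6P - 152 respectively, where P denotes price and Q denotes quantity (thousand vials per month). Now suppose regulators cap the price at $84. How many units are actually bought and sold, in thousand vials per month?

In a free market, 2278 - 3P = 6P - 152 gives the equilibrium P* = 270, Q* = 1468.
The ceiling of 84 is below the equilibrium price 270, so it binds.
At P = 84: Qd = 2278 - 3·84 = 2026 and Qs = 6·84 - 152 = 352.
The quantity actually transacted is the short side, supply: 352.

352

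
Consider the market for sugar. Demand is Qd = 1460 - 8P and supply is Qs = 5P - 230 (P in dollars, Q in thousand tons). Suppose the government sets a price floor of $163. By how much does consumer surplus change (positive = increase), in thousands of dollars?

Equilibrium: 1460 - 8P = 5P - 230, so 1690 = 13P and P* = 130, Q* = 420.
The floor of 163 is above the equilibrium price 130, so it binds.
At P = 163: Qd = 1460 - 8·163 = 156 and Qs = 5·163 - 230 = 585.
Consumer surplus without the control is ½ · (182.5 - 130) · 420 = 11025.
With the floor, consumers buy 156 units at 163, so CS = ½ · (182.5 - 163) · 156 = 1521.
Change in consumer surplus = 1521 - 11025 = -9504.

-9504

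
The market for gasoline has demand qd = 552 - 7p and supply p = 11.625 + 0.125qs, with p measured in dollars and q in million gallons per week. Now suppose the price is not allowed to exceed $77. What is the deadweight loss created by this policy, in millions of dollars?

0

Rearranging supply gives qs = 8p - 93. Setting quantity demanded equal to quantity supplied, 552 - 7p = 8p - 93, gives p* = 43 and q* = 251.
The ceiling of 77 is above the equilibrium price 43, so it is not binding; the market clears at p* = 43, q* = 251.
Since the control does not bind, no trades are prevented and deadweight loss is zero.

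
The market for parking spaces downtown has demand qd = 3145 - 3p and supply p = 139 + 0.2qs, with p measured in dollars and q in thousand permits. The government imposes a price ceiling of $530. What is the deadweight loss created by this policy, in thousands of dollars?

0

Rearranging supply gives qs = 5p - 695. Without the control the market clears where 3145 - 3p = 5p - 695, i.e. p* = 480 and q* = 1705.
Since 530 is above p* = 480, the ceiling does not bind and the free-market outcome prevails.
Since the control does not bind, no trades are prevented and deadweight loss is zero.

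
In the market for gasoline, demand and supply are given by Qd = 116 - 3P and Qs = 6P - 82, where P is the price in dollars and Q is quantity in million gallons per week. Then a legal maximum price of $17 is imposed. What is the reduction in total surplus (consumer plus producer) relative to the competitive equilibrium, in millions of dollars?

225

Equilibrium: 116 - 3P = 6P - 82, so 198 = 9P and P* = 22, Q* = 50.
Because the ceiling (17) lies below the market-clearing price, it is binding.
At P = 17: Qd = 116 - 3·17 = 65 and Qs = 6·17 - 82 = 20.
Quantity traded falls to 20. At Q = 20 the demand price is (116 - 20)/3 = 32 and the supply price is (82 + 20)/6 = 17.
Deadweight loss = ½ · (32 - 17) · (50 - 20) = ½ · 15 · 30 = 225.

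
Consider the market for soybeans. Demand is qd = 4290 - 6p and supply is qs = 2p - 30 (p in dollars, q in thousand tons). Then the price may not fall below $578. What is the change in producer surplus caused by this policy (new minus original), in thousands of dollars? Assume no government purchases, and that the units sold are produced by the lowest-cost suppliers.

18240

Equilibrium: 4290 - 6p = 2p - 30, so 4320 = 8p and p* = 540, q* = 1050.
Because the floor (578) lies above the market-clearing price, it is binding.
At p = 578: qd = 4290 - 6·578 = 822 and qs = 2·578 - 30 = 1126.
Producer surplus without the control is ½ · (540 - 15) · 1050 = 275625.
With the floor, 822 units are sold at 578. The supply price at q = 822 is 426, so PS = ½ · [(578 - 15) + (578 - 426)] · 822 = 293865.
Change in producer surplus = 293865 - 275625 = 18240.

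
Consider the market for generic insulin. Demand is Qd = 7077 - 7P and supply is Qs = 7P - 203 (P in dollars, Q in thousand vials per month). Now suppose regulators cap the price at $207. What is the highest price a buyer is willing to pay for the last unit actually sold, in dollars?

Without the control the market clears where 7077 - 7P = 7P - 203, i.e. P* = 520 and Q* = 3437.
The ceiling of 207 is below the equilibrium price 520, so it binds.
At P = 207: Qd = 7077 - 7·207 = 5628 and Qs = 7·207 - 203 = 1246.
Only 1246 units reach the market. On the demand curve, the marginal buyer's willingness to pay at Q = 1246 is (7077 - 1246)/7 = 833.

833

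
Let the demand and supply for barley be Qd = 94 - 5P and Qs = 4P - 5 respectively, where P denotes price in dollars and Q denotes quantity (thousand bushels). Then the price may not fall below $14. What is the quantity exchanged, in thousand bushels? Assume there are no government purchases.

Without the control the market clears where 94 - 5P = 4P - 5, i.e. P* = 11 and Q* = 39.
The floor of 14 is above the equilibrium price 11, so it binds.
At P = 14: Qd = 94 - 5·14 = 24 and Qs = 4·14 - 5 = 51.
The quantity actually transacted is the short side, demand: 24.

24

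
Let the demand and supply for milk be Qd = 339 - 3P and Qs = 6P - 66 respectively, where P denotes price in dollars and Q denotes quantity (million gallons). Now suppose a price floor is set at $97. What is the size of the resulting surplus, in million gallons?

Equilibrium: 339 - 3P = 6P - 66, so 405 = 9P and P* = 45, Q* = 204.
Since 97 > 45, the floor is binding.
At P = 97: Qd = 339 - 3·97 = 48 and Qs = 6·97 - 66 = 516.
Surplus = Qs - Qd = 516 - 48 = 468.

468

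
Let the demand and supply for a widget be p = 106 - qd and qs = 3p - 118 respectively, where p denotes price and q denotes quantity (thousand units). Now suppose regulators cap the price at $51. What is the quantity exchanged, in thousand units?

35

Rearranging demand gives qd = 106 - p. Setting quantity demanded equal to quantity supplied, 106 - p = 3p - 118, gives p* = 56 and q* = 50.
The ceiling of 51 is below the equilibrium price 56, so it binds.
At p = 51: qd = 106 - 51 = 55 and qs = 3·51 - 118 = 35.
The quantity actually transacted is the short side, supply: 35.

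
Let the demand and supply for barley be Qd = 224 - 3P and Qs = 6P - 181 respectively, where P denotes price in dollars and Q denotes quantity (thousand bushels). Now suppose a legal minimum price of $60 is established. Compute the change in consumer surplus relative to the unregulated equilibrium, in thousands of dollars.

Equilibrium: 224 - 3P = 6P - 181, so 405 = 9P and P* = 45, Q* = 89.
The floor of 60 is above the equilibrium price 45, so it binds.
At P = 60: Qd = 224 - 3·60 = 44 and Qs = 6·60 - 181 = 179.
Consumer surplus without the control is ½ · (224/3 - 45) · 89 = 7921/6.
With the floor, consumers buy 44 units at 60, so CS = ½ · (224/3 - 60) · 44 = 968/3.
Change in consumer surplus = 968/3 - 7921/6 = -997.5.

-997.5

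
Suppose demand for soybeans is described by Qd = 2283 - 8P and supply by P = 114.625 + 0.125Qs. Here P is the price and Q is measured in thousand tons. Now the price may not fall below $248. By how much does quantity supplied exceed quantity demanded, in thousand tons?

768

Rearranging supply gives Qs = 8P - 917. Equilibrium: 2283 - 8P = 8P - 917, so 3200 = 16P and P* = 200, Q* = 683.
The floor of 248 is above the equilibrium price 200, so it binds.
At P = 248: Qd = 2283 - 8·248 = 299 and Qs = 8·248 - 917 = 1067.
Surplus = Qs - Qd = 1067 - 299 = 768.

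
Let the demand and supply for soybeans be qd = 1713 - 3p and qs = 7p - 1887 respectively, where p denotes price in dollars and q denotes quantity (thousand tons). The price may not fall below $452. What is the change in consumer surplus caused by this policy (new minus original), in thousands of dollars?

-45540

Without the control the market clears where 1713 - 3p = 7p - 1887, i.e. p* = 360 and q* = 633.
Because the floor (452) lies above the market-clearing price, it is binding.
At p = 452: qd = 1713 - 3·452 = 357 and qs = 7·452 - 1887 = 1277.
Consumer surplus without the control is ½ · (571 - 360) · 633 = 66781.5.
With the floor, consumers buy 357 units at 452, so CS = ½ · (571 - 452) · 357 = 21241.5.
Change in consumer surplus = 21241.5 - 66781.5 = -45540.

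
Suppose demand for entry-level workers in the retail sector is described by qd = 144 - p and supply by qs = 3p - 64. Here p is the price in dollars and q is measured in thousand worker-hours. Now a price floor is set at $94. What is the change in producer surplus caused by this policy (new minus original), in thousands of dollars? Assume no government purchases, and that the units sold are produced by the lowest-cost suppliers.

1806

In a free market, 144 - p = 3p - 64 gives the equilibrium p* = 52, q* = 92.
Since 94 > 52, the floor is binding.
At p = 94: qd = 144 - 94 = 50 and qs = 3·94 - 64 = 218.
Producer surplus without the control is ½ · (52 - 64/3) · 92 = 4232/3.
With the floor, 50 units are sold at 94. The supply price at q = 50 is 38, so PS = ½ · [(94 - 64/3) + (94 - 38)] · 50 = 9650/3.
Change in producer surplus = 9650/3 - 4232/3 = 1806.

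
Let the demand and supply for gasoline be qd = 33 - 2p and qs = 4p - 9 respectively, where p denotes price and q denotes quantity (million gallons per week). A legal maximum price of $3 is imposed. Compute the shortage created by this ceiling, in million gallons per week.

Without the control the market clears where 33 - 2p = 4p - 9, i.e. p* = 7 and q* = 19.
Because the ceiling (3) lies below the market-clearing price, it is binding.
At p = 3: qd = 33 - 2·3 = 27 and qs = 4·3 - 9 = 3.
Shortage = qd - qs = 27 - 3 = 24.

24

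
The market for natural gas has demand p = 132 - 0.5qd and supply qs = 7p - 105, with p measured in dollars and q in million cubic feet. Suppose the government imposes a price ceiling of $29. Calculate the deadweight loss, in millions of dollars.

Rearranging demand gives qd = 264 - 2p. Equilibrium: 264 - 2p = 7p - 105, so 369 = 9p and p* = 41, q* = 182.
Since 29 < 41, the ceiling is binding.
At p = 29: qd = 264 - 2·29 = 206 and qs = 7·29 - 105 = 98.
Quantity traded falls to 98. At q = 98 the demand price is (264 - 98)/2 = 83 and the supply price is (105 + 98)/7 = 29.
Deadweight loss = ½ · (83 - 29) · (182 - 98) = ½ · 54 · 84 = 2268.

2268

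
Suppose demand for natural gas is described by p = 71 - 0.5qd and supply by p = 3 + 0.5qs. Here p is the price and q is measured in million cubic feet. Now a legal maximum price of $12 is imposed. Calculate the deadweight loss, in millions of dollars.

Rearranging demand gives qd = 142 - 2p; rearranging supply gives qs = 2p - 6. Without the control the market clears where 142 - 2p = 2p - 6, i.e. p* = 37 and q* = 68.
The ceiling of 12 is below the equilibrium price 37, so it binds.
At p = 12: qd = 142 - 2·12 = 118 and qs = 2·12 - 6 = 18.
Quantity traded falls to 18. At q = 18 the demand price is (142 - 18)/2 = 62 and the supply price is (6 + 18)/2 = 12.
Deadweight loss = ½ · (62 - 12) · (68 - 18) = ½ · 50 · 50 = 1250.

1250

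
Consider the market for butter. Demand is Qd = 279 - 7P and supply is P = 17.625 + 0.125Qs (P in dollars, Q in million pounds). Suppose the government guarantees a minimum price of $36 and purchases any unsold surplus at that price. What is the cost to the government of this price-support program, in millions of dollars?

Rearranging supply gives Qs = 8P - 141. Setting quantity demanded equal to quantity supplied, 279 - 7P = 8P - 141, gives P* = 28 and Q* = 83.
The floor of 36 is above the equilibrium price 28, so it binds.
At P = 36: Qd = 279 - 7·36 = 27 and Qs = 8·36 - 141 = 147.
Surplus = Qs - Qd = 120.
Government expenditure = surplus × support price = 120 × 36 = 4320.

4320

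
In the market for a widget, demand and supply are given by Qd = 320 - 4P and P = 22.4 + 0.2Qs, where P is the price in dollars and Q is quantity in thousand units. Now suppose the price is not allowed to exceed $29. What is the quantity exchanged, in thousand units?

33

Rearranging supply gives Qs = 5P - 112. Equilibrium: 320 - 4P = 5P - 112, so 432 = 9P and P* = 48, Q* = 128.
Since 29 < 48, the ceiling is binding.
At P = 29: Qd = 320 - 4·29 = 204 and Qs = 5·29 - 112 = 33.
The quantity actually transacted is the short side, supply: 33.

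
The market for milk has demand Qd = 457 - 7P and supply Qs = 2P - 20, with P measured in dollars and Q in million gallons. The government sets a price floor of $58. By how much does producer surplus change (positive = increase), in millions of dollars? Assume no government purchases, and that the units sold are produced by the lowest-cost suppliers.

-51.25

Equilibrium: 457 - 7P = 2P - 20, so 477 = 9P and P* = 53, Q* = 86.
Because the floor (58) lies above the market-clearing price, it is binding.
At P = 58: Qd = 457 - 7·58 = 51 and Qs = 2·58 - 20 = 96.
Producer surplus without the control is ½ · (53 - 10) · 86 = 1849.
With the floor, 51 units are sold at 58. The supply price at Q = 51 is 35.5, so PS = ½ · [(58 - 10) + (58 - 35.5)] · 51 = 1797.75.
Change in producer surplus = 1797.75 - 1849 = -51.25.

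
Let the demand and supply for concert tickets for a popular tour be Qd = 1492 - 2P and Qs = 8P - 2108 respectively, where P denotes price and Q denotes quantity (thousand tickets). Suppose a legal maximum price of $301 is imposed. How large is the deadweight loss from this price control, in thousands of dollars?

In a free market, 1492 - 2P = 8P - 2108 gives the equilibrium P* = 360, Q* = 772.
The ceiling of 301 is below the equilibrium price 360, so it binds.
At P = 301: Qd = 1492 - 2·301 = 890 and Qs = 8·301 - 2108 = 300.
Quantity traded falls to 300. At Q = 300 the demand price is (1492 - 300)/2 = 596 and the supply price is (2108 + 300)/8 = 301.
Deadweight loss = ½ · (596 - 301) · (772 - 300) = ½ · 295 · 472 = 69620.

69620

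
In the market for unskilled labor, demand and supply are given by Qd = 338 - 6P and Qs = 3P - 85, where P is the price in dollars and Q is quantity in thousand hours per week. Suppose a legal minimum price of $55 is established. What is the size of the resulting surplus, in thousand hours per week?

Setting quantity demanded equal to quantity supplied, 338 - 6P = 3P - 85, gives P* = 47 and Q* = 56.
Since 55 > 47, the floor is binding.
At P = 55: Qd = 338 - 6·55 = 8 and Qs = 3·55 - 85 = 80.
Surplus = Qs - Qd = 80 - 8 = 72.

72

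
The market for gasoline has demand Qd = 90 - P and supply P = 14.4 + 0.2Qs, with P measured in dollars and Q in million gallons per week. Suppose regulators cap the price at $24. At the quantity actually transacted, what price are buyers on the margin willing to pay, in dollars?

42

Rearranging supply gives Qs = 5P - 72. Without the control the market clears where 90 - P = 5P - 72, i.e. P* = 27 and Q* = 63.
The ceiling of 24 is below the equilibrium price 27, so it binds.
At P = 24: Qd = 90 - 24 = 66 and Qs = 5·24 - 72 = 48.
Only 48 units reach the market. On the demand curve, the marginal buyer's willingness to pay at Q = 48 is (90 - 48) = 42.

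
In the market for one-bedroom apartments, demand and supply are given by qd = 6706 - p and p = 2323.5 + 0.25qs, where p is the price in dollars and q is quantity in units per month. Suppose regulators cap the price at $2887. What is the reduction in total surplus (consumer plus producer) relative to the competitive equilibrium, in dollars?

979690

Rearranging supply gives qs = 4p - 9294. Equilibrium: 6706 - p = 4p - 9294, so 16000 = 5p and p* = 3200, q* = 3506.
The ceiling of 2887 is below the equilibrium price 3200, so it binds.
At p = 2887: qd = 6706 - 2887 = 3819 and qs = 4·2887 - 9294 = 2254.
Quantity traded falls to 2254. At q = 2254 the demand price is 6706 - 2254 = 4452 and the supply price is (9294 + 2254)/4 = 2887.
Deadweight loss = ½ · (4452 - 2887) · (3506 - 2254) = ½ · 1565 · 1252 = 979690.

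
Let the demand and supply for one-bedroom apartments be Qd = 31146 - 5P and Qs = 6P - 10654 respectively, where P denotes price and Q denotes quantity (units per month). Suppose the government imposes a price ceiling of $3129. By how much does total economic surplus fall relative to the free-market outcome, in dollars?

2971590.6

Equilibrium: 31146 - 5P = 6P - 10654, so 41800 = 11P and P* = 3800, Q* = 12146.
The ceiling of 3129 is below the equilibrium price 3800, so it binds.
At P = 3129: Qd = 31146 - 5·3129 = 15501 and Qs = 6·3129 - 10654 = 8120.
Quantity traded falls to 8120. At Q = 8120 the demand price is (31146 - 8120)/5 = 4605.2 and the supply price is (10654 + 8120)/6 = 3129.
Deadweight loss = ½ · (4605.2 - 3129) · (12146 - 8120) = ½ · 1476.2 · 4026 = 2971590.6.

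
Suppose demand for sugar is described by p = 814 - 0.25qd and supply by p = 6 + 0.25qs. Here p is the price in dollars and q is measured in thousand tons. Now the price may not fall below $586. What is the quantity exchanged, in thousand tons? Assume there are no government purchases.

912

Rearranging demand gives qd = 3256 - 4p; rearranging supply gives qs = 4p - 24. Equilibrium: 3256 - 4p = 4p - 24, so 3280 = 8p and p* = 410, q* = 1616.
Since 586 > 410, the floor is binding.
At p = 586: qd = 3256 - 4·586 = 912 and qs = 4·586 - 24 = 2320.
The quantity actually transacted is the short side, demand: 912.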